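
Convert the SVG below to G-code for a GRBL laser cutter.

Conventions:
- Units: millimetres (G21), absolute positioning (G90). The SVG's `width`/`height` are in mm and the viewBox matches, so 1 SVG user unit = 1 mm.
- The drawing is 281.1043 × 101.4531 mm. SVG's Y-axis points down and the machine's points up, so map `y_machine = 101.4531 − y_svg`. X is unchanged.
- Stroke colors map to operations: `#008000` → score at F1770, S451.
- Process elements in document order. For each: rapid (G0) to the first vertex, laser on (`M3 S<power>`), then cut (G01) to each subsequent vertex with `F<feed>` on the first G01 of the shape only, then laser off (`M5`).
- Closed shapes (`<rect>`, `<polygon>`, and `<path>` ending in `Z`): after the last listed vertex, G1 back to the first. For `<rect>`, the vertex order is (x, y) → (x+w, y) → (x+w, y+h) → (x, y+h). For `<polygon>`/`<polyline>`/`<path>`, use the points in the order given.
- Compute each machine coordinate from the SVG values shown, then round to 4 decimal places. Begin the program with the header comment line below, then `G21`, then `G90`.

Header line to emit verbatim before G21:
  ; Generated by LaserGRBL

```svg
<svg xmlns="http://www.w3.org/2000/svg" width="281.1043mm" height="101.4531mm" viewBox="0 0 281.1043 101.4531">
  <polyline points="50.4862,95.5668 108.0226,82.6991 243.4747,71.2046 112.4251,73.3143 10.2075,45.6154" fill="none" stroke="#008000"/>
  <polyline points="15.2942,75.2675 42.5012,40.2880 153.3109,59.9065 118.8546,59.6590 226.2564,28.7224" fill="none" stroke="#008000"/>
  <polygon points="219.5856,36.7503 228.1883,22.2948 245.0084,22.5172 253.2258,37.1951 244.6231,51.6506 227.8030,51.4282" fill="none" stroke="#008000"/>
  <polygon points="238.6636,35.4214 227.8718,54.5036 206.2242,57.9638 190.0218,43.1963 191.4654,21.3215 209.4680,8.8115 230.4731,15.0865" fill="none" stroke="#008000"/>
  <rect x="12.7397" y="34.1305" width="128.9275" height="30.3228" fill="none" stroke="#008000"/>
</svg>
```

; Generated by LaserGRBL
G21
G90
G0 X50.4862 Y5.8863
M3 S451
G01 X108.0226 Y18.7540 F1770
G01 X243.4747 Y30.2485
G01 X112.4251 Y28.1388
G01 X10.2075 Y55.8377
M5
G0 X15.2942 Y26.1856
M3 S451
G01 X42.5012 Y61.1651 F1770
G01 X153.3109 Y41.5466
G01 X118.8546 Y41.7941
G01 X226.2564 Y72.7307
M5
G0 X219.5856 Y64.7028
M3 S451
G01 X228.1883 Y79.1583 F1770
G01 X245.0084 Y78.9359
G01 X253.2258 Y64.2580
G01 X244.6231 Y49.8025
G01 X227.8030 Y50.0249
G01 X219.5856 Y64.7028
M5
G0 X238.6636 Y66.0317
M3 S451
G01 X227.8718 Y46.9495 F1770
G01 X206.2242 Y43.4893
G01 X190.0218 Y58.2568
G01 X191.4654 Y80.1316
G01 X209.4680 Y92.6416
G01 X230.4731 Y86.3666
G01 X238.6636 Y66.0317
M5
G0 X12.7397 Y67.3226
M3 S451
G01 X141.6672 Y67.3226 F1770
G01 X141.6672 Y36.9998
G01 X12.7397 Y36.9998
G01 X12.7397 Y67.3226
M5

1 u = 1 mm; y_m = 101.4531 − y.

[1] `<polyline>` open polyline, #008000→score S451 F1770: (50.4862,5.8863) → (108.0226,18.7540) → (243.4747,30.2485) → (112.4251,28.1388) → (10.2075,55.8377)

[2] `<polyline>` open polyline, #008000→score S451 F1770: (15.2942,26.1856) → (42.5012,61.1651) → (153.3109,41.5466) → (118.8546,41.7941) → (226.2564,72.7307)

[3] `<polygon>` regular polygon, #008000→score S451 F1770: (219.5856,64.7028) → (228.1883,79.1583) → (245.0084,78.9359) → (253.2258,64.2580) → (244.6231,49.8025) → (227.8030,50.0249) → (219.5856,64.7028) (closed)

[4] `<polygon>` regular polygon, #008000→score S451 F1770: (238.6636,66.0317) → (227.8718,46.9495) → (206.2242,43.4893) → (190.0218,58.2568) → (191.4654,80.1316) → (209.4680,92.6416) → (230.4731,86.3666) → (238.6636,66.0317) (closed)

[5] `<rect>` rectangle, #008000→score S451 F1770: (12.7397,67.3226) → (141.6672,67.3226) → (141.6672,36.9998) → (12.7397,36.9998) → (12.7397,67.3226) (closed)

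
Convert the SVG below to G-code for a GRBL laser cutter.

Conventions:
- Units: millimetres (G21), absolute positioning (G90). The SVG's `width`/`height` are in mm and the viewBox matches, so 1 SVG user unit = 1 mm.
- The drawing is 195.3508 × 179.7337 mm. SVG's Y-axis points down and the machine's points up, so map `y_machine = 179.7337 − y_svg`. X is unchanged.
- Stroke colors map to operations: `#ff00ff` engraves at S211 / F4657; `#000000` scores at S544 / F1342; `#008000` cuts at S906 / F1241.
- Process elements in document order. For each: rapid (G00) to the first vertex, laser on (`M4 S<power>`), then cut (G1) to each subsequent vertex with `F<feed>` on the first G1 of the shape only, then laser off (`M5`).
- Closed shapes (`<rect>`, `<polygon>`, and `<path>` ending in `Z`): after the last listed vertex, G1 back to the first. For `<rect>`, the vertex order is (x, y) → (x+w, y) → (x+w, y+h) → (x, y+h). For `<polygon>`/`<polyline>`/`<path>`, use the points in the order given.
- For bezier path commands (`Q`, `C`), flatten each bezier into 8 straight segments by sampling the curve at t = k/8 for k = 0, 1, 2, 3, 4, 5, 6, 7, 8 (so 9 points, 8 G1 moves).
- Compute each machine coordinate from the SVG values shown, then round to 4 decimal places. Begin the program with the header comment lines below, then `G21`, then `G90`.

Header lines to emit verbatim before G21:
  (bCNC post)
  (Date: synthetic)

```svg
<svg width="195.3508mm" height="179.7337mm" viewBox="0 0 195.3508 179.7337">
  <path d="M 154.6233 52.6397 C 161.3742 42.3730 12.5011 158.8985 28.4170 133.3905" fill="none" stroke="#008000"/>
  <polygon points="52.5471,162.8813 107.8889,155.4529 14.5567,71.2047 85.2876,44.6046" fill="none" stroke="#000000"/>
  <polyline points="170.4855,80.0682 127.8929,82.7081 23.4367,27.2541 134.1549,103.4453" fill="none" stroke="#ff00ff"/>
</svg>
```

Since the viewBox matches the mm dimensions, user units are millimetres directly. The only transform is the Y-flip y_m = 179.7337 − y_svg.

Shape 1 is a cubic bezier drawn with `<path>`. Its stroke #008000 means cut at S906, F1241. After flipping Y the toolpath is (154.6233,127.0940) → (150.4858,125.5257) → (135.5134,115.2209) → (113.4610,99.3299) → (88.0833,81.0031) → (63.1352,63.3907) → (42.3716,49.6431) → (29.5472,42.9105) → (28.4170,46.3432).

Shape 2 is a closed polygon drawn with `<polygon>`. Its stroke #000000 means score at S544, F1342. After flipping Y the toolpath is (52.5471,16.8524) → (107.8889,24.2808) → (14.5567,108.5290) → (85.2876,135.1291) → (52.5471,16.8524), returning to the start.

Shape 3 is a open polyline drawn with `<polyline>`. Its stroke #ff00ff means engrave at S211, F4657. After flipping Y the toolpath is (170.4855,99.6655) → (127.8929,97.0256) → (23.4367,152.4796) → (134.1549,76.2884).

(bCNC post)
(Date: synthetic)
G21
G90
G00 X154.6233 Y127.0940
M4 S906
G1 X150.4858 Y125.5257 F1241
G1 X135.5134 Y115.2209
G1 X113.4610 Y99.3299
G1 X88.0833 Y81.0031
G1 X63.1352 Y63.3907
G1 X42.3716 Y49.6431
G1 X29.5472 Y42.9105
G1 X28.4170 Y46.3432
M5
G00 X52.5471 Y16.8524
M4 S544
G1 X107.8889 Y24.2808 F1342
G1 X14.5567 Y108.5290
G1 X85.2876 Y135.1291
G1 X52.5471 Y16.8524
M5
G00 X170.4855 Y99.6655
M4 S211
G1 X127.8929 Y97.0256 F4657
G1 X23.4367 Y152.4796
G1 X134.1549 Y76.2884
M5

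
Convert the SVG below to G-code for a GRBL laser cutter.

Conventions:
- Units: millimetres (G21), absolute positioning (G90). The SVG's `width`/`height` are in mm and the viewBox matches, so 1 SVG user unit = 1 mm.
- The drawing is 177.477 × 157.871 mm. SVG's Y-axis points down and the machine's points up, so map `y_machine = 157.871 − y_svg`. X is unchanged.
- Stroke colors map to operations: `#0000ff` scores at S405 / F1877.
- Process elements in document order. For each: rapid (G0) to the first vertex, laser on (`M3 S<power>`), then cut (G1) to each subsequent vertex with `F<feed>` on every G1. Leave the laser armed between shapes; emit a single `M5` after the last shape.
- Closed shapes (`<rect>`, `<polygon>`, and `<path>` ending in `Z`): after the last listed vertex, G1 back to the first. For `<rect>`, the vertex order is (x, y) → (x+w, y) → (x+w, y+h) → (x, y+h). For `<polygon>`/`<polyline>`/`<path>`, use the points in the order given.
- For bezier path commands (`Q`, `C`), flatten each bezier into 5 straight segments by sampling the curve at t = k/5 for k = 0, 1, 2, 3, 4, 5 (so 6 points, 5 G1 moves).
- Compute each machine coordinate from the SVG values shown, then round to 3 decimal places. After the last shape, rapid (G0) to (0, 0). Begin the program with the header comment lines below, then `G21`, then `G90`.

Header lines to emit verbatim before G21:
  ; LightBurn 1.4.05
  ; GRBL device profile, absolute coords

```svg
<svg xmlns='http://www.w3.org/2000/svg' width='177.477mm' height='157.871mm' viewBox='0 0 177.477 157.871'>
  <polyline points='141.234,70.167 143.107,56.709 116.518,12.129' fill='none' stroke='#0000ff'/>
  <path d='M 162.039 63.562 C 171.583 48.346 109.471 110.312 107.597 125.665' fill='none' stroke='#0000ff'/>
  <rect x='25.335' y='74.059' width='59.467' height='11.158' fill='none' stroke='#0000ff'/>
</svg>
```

; LightBurn 1.4.05
; GRBL device profile, absolute coords
G21
G90
G0 X141.234 Y87.704
M3 S405
G1 X143.107 Y101.162 F1877
G1 X116.518 Y145.742 F1877
G0 X162.039 Y94.309
M3 S405
G1 X160.222 Y95.167 F1877
G1 X147.538 Y83.444 F1877
G1 X130.319 Y65.081 F1877
G1 X114.895 Y46.021 F1877
G1 X107.597 Y32.206 F1877
G0 X25.335 Y83.812
M3 S405
G1 X84.802 Y83.812 F1877
G1 X84.802 Y72.654 F1877
G1 X25.335 Y72.654 F1877
G1 X25.335 Y83.812 F1877
M5
G0 X0.000 Y0.000

viewBox `0 0 177.477 157.871` with mm width/height → 1 unit = 1 mm. Flip: y_m = 157.871 − y_svg.

**Shape 1** — `<polyline>` open polyline, stroke `#0000ff` → score (S405, F1877). Machine vertices: (141.234,87.704) → (143.107,101.162) → (116.518,145.742). Open path.

**Shape 2** — `<path>` cubic bezier, stroke `#0000ff` → score (S405, F1877). Control points (SVG): P0=(162.039,63.562), P1=(171.583,48.346), P2=(109.471,110.312), P3=(107.597,125.665); sampled at t=k/5. Machine vertices: (162.039,94.309) → (160.222,95.167) → (147.538,83.444) → (130.319,65.081) → (114.895,46.021) → (107.597,32.206). Open path.

**Shape 3** — `<rect>` rectangle, stroke `#0000ff` → score (S405, F1877). Machine vertices: (25.335,83.812) → (84.802,83.812) → (84.802,72.654) → (25.335,72.654) → (25.335,83.812). Closed: final G1 returns to the first vertex.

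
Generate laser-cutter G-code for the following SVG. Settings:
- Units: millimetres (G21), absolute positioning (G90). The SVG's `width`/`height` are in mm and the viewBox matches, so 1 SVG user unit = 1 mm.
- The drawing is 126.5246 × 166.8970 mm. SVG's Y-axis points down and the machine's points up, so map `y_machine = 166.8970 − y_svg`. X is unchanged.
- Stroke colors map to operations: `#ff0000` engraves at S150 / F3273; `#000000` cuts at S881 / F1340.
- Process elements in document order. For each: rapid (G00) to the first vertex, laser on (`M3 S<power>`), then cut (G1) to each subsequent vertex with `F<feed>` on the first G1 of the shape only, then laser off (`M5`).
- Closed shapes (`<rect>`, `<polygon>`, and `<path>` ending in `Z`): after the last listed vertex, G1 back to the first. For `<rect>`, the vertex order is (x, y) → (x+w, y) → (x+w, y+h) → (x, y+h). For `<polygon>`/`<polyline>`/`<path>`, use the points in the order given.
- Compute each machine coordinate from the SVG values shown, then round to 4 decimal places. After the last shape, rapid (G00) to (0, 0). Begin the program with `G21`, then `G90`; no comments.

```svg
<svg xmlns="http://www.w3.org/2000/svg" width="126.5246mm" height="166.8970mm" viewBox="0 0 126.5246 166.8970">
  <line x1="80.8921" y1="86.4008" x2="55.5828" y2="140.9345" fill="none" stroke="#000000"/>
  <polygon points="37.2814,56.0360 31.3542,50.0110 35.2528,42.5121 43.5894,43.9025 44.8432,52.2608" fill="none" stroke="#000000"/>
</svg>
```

Since the viewBox matches the mm dimensions, user units are millimetres directly. The only transform is the Y-flip y_m = 166.8970 − y_svg.

Shape 1 is a line segment drawn with `<line>`. Its stroke #000000 means cut at S881, F1340. After flipping Y the toolpath is (80.8921,80.4962) → (55.5828,25.9625).

Shape 2 is a regular polygon drawn with `<polygon>`. Its stroke #000000 means cut at S881, F1340. After flipping Y the toolpath is (37.2814,110.8610) → (31.3542,116.8860) → (35.2528,124.3849) → (43.5894,122.9945) → (44.8432,114.6362) → (37.2814,110.8610), returning to the start.

G21
G90
G00 X80.8921 Y80.4962
M3 S881
G1 X55.5828 Y25.9625 F1340
M5
G00 X37.2814 Y110.8610
M3 S881
G1 X31.3542 Y116.8860 F1340
G1 X35.2528 Y124.3849
G1 X43.5894 Y122.9945
G1 X44.8432 Y114.6362
G1 X37.2814 Y110.8610
M5
G00 X0.0000 Y0.0000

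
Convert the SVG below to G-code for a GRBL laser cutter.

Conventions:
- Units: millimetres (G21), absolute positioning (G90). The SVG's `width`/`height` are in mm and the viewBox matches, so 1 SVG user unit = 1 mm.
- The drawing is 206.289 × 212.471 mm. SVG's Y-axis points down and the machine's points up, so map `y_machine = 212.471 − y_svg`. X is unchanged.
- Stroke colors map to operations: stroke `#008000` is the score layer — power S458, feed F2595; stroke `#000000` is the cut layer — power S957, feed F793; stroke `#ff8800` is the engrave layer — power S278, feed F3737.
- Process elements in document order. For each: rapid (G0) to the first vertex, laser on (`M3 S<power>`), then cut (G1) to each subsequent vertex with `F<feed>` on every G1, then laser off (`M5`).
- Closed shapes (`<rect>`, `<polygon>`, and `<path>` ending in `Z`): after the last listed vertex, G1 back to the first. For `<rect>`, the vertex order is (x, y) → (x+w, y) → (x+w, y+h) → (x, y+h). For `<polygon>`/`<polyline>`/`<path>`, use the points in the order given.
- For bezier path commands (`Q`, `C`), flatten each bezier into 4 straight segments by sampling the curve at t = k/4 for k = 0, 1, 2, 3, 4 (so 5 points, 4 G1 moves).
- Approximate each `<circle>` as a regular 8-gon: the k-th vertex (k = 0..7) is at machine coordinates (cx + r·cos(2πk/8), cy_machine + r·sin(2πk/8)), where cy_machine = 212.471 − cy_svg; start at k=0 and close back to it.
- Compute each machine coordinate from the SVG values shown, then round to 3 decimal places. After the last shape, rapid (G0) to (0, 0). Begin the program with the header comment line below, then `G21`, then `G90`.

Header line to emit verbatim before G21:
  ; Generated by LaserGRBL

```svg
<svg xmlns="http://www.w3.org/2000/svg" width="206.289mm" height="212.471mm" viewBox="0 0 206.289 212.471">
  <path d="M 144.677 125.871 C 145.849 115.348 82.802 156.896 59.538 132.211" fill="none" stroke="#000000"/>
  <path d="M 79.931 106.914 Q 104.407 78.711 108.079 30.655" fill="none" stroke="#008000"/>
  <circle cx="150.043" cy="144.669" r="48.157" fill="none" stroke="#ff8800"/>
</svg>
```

; Generated by LaserGRBL
G21
G90
G0 X144.677 Y86.600
M3 S957
G1 X135.140 Y86.577 F793
G1 X111.271 Y78.119 F793
G1 X82.820 Y72.316 F793
G1 X59.538 Y80.260 F793
M5
G0 X79.931 Y105.557
M3 S458
G1 X90.869 Y120.899 F2595
G1 X99.206 Y138.723 F2595
G1 X104.943 Y159.029 F2595
G1 X108.079 Y181.816 F2595
M5
G0 X198.200 Y67.802
M3 S278
G1 X184.095 Y101.854 F3737
G1 X150.043 Y115.959 F3737
G1 X115.991 Y101.854 F3737
G1 X101.886 Y67.802 F3737
G1 X115.991 Y33.750 F3737
G1 X150.043 Y19.645 F3737
G1 X184.095 Y33.750 F3737
G1 X198.200 Y67.802 F3737
M5
G0 X0.000 Y0.000

Since the viewBox matches the mm dimensions, user units are millimetres directly. The only transform is the Y-flip y_m = 212.471 − y_svg.

Shape 1 is a cubic bezier drawn with `<path>`. Its stroke #000000 means cut at S957, F793. After flipping Y the toolpath is (144.677,86.600) → (135.140,86.577) → (111.271,78.119) → (82.820,72.316) → (59.538,80.260).

Shape 2 is a quadratic bezier drawn with `<path>`. Its stroke #008000 means score at S458, F2595. After flipping Y the toolpath is (79.931,105.557) → (90.869,120.899) → (99.206,138.723) → (104.943,159.029) → (108.079,181.816).

Shape 3 is a circle drawn with `<circle>`. Its stroke #ff8800 means engrave at S278, F3737. After flipping Y the toolpath is (198.200,67.802) → (184.095,101.854) → (150.043,115.959) → (115.991,101.854) → (101.886,67.802) → (115.991,33.750) → (150.043,19.645) → (184.095,33.750) → (198.200,67.802), returning to the start.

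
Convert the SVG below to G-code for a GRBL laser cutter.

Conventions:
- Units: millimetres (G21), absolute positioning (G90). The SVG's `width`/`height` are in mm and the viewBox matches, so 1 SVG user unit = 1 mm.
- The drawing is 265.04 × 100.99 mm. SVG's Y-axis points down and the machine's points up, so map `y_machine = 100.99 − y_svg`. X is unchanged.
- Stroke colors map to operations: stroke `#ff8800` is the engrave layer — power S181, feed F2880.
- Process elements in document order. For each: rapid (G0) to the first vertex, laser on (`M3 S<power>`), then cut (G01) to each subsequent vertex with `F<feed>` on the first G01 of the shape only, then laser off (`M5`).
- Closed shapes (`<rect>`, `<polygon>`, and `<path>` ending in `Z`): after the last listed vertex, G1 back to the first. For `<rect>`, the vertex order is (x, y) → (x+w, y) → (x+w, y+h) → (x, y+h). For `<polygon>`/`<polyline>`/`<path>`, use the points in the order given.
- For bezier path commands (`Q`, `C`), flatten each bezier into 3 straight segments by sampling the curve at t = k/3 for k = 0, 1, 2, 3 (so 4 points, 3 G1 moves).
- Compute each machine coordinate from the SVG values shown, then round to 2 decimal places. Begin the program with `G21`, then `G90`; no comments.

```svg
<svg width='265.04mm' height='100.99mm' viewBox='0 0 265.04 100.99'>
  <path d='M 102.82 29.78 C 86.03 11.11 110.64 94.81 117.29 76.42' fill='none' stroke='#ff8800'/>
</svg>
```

G21
G90
G0 X102.82 Y71.21
M3 S181
G01 X97.63 Y63.33 F2880
G01 X106.85 Y32.64
G01 X117.29 Y24.57
M5

Since the viewBox matches the mm dimensions, user units are millimetres directly. The only transform is the Y-flip y_m = 100.99 − y_svg.

Shape 1 is a cubic bezier drawn with `<path>`. Its stroke #ff8800 means engrave at S181, F2880. After flipping Y the toolpath is (102.82,71.21) → (97.63,63.33) → (106.85,32.64) → (117.29,24.57).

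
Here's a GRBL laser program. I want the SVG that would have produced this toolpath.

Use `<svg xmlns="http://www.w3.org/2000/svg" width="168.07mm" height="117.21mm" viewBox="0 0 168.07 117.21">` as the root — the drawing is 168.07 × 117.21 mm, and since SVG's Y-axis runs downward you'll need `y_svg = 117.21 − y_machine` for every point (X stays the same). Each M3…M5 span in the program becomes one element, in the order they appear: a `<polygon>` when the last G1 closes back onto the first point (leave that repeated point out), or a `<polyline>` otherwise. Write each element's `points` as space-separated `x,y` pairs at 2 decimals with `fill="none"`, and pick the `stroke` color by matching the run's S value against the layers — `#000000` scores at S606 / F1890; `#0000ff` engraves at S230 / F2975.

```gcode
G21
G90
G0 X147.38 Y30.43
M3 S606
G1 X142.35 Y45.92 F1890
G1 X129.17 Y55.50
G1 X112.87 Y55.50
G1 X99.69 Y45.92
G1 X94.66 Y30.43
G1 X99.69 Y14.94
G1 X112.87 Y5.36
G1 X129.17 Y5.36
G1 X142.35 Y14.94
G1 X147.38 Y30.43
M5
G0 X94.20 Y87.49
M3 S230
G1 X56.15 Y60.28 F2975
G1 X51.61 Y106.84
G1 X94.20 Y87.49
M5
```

Each laser-on run becomes one SVG element. Flip Y back into SVG space with y_svg = 117.21 − y_machine.

Run 1: the run's S606 means `#000000` (score). The run returns to its start, so emit a `<polygon>` with points (Y-flipped): 147.38,86.78 142.35,71.29 129.17,61.71 112.87,61.71 99.69,71.29 94.66,86.78 99.69,102.27 112.87,111.85 129.17,111.85 142.35,102.27.

Run 2: the run's S230 means `#0000ff` (engrave). The run returns to its start, so emit a `<polygon>` with points (Y-flipped): 94.20,29.72 56.15,56.93 51.61,10.37.

<svg xmlns="http://www.w3.org/2000/svg" width="168.07mm" height="117.21mm" viewBox="0 0 168.07 117.21">
  <polygon points="147.38,86.78 142.35,71.29 129.17,61.71 112.87,61.71 99.69,71.29 94.66,86.78 99.69,102.27 112.87,111.85 129.17,111.85 142.35,102.27" fill="none" stroke="#000000"/>
  <polygon points="94.20,29.72 56.15,56.93 51.61,10.37" fill="none" stroke="#0000ff"/>
</svg>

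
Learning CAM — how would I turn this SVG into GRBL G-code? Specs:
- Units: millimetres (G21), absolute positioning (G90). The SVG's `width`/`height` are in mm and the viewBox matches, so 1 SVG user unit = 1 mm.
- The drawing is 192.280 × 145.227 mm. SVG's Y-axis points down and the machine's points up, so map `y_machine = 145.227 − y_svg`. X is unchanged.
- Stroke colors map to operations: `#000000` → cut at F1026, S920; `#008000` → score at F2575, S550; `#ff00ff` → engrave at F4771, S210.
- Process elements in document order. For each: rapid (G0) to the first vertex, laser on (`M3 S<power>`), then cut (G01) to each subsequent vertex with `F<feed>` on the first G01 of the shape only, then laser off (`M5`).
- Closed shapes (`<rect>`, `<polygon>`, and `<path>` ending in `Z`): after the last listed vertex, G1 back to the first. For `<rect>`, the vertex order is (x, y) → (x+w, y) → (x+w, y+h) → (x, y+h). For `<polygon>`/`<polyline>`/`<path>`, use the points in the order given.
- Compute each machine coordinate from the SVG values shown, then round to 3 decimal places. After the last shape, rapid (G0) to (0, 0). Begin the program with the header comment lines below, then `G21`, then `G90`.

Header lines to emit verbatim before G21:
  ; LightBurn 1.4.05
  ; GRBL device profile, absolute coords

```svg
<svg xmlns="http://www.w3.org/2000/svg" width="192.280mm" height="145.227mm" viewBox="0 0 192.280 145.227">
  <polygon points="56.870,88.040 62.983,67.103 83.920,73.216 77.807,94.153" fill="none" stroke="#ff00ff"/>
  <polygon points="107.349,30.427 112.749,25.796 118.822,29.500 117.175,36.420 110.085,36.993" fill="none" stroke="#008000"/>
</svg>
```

Since the viewBox matches the mm dimensions, user units are millimetres directly. The only transform is the Y-flip y_m = 145.227 − y_svg.

Shape 1 is a regular polygon drawn with `<polygon>`. Its stroke #ff00ff means engrave at S210, F4771. After flipping Y the toolpath is (56.870,57.187) → (62.983,78.124) → (83.920,72.011) → (77.807,51.074) → (56.870,57.187), returning to the start.

Shape 2 is a regular polygon drawn with `<polygon>`. Its stroke #008000 means score at S550, F2575. After flipping Y the toolpath is (107.349,114.800) → (112.749,119.431) → (118.822,115.727) → (117.175,108.807) → (110.085,108.234) → (107.349,114.800), returning to the start.

; LightBurn 1.4.05
; GRBL device profile, absolute coords
G21
G90
G0 X56.870 Y57.187
M3 S210
G01 X62.983 Y78.124 F4771
G01 X83.920 Y72.011
G01 X77.807 Y51.074
G01 X56.870 Y57.187
M5
G0 X107.349 Y114.800
M3 S550
G01 X112.749 Y119.431 F2575
G01 X118.822 Y115.727
G01 X117.175 Y108.807
G01 X110.085 Y108.234
G01 X107.349 Y114.800
M5
G0 X0.000 Y0.000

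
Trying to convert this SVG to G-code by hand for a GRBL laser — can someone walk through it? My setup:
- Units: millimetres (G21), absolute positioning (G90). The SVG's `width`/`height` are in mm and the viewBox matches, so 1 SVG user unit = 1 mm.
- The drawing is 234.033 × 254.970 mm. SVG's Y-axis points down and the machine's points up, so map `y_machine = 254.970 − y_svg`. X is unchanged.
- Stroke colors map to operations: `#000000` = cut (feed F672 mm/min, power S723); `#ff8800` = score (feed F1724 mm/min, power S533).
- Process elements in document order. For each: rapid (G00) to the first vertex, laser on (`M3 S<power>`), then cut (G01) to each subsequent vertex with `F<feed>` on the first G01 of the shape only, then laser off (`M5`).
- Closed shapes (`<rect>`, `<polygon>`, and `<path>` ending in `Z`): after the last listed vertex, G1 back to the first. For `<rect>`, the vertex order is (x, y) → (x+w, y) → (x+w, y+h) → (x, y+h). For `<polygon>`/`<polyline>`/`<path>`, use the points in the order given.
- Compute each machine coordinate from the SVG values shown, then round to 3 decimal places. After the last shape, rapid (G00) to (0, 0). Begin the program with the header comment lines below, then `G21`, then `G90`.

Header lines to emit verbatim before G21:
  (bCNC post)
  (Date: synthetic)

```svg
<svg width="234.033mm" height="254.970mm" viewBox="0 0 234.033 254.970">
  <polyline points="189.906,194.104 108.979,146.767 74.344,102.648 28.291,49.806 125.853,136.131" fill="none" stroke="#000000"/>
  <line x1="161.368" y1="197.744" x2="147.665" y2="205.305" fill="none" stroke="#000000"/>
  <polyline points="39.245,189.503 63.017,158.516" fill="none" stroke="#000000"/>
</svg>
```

Since the viewBox matches the mm dimensions, user units are millimetres directly. The only transform is the Y-flip y_m = 254.970 − y_svg.

Shape 1 is a open polyline drawn with `<polyline>`. Its stroke #000000 means cut at S723, F672. After flipping Y the toolpath is (189.906,60.866) → (108.979,108.203) → (74.344,152.322) → (28.291,205.164) → (125.853,118.839).

Shape 2 is a line segment drawn with `<line>`. Its stroke #000000 means cut at S723, F672. After flipping Y the toolpath is (161.368,57.226) → (147.665,49.665).

Shape 3 is a line segment drawn with `<polyline>`. Its stroke #000000 means cut at S723, F672. After flipping Y the toolpath is (39.245,65.467) → (63.017,96.454).

(bCNC post)
(Date: synthetic)
G21
G90
G00 X189.906 Y60.866
M3 S723
G01 X108.979 Y108.203 F672
G01 X74.344 Y152.322
G01 X28.291 Y205.164
G01 X125.853 Y118.839
M5
G00 X161.368 Y57.226
M3 S723
G01 X147.665 Y49.665 F672
M5
G00 X39.245 Y65.467
M3 S723
G01 X63.017 Y96.454 F672
M5
G00 X0.000 Y0.000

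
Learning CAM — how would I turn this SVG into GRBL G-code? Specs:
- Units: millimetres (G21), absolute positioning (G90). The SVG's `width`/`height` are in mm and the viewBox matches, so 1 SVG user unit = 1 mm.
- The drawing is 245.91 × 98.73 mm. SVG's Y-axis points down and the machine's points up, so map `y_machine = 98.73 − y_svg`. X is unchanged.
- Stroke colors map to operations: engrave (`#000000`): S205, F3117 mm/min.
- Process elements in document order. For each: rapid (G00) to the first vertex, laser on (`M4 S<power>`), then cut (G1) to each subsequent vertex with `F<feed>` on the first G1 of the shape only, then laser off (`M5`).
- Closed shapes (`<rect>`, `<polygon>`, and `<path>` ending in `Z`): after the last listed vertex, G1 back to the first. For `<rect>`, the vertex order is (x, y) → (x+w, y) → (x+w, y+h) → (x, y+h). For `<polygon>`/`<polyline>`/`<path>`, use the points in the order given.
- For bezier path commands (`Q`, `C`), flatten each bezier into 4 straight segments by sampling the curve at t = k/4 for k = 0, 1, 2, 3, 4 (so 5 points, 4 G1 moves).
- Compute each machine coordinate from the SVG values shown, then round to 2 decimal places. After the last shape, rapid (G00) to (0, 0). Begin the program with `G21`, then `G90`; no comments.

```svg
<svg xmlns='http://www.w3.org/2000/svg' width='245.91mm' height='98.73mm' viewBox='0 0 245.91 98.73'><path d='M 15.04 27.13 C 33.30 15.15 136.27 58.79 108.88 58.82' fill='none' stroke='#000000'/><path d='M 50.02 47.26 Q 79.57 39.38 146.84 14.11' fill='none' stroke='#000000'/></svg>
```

1 u = 1 mm; y_m = 98.73 − y.

[1] `<path>` cubic bezier, #000000→engrave S205 F3117: (15.04,71.60) → (41.26,71.71) → (79.08,60.26) → (108.34,46.56) → (108.88,39.91)

[2] `<path>` quadratic bezier, #000000→engrave S205 F3117: (50.02,51.47) → (67.15,56.50) → (89.00,63.70) → (115.56,73.07) → (146.84,84.62)

G21
G90
G00 X15.04 Y71.60
M4 S205
G1 X41.26 Y71.71 F3117
G1 X79.08 Y60.26
G1 X108.34 Y46.56
G1 X108.88 Y39.91
M5
G00 X50.02 Y51.47
M4 S205
G1 X67.15 Y56.50 F3117
G1 X89.00 Y63.70
G1 X115.56 Y73.07
G1 X146.84 Y84.62
M5
G00 X0.00 Y0.00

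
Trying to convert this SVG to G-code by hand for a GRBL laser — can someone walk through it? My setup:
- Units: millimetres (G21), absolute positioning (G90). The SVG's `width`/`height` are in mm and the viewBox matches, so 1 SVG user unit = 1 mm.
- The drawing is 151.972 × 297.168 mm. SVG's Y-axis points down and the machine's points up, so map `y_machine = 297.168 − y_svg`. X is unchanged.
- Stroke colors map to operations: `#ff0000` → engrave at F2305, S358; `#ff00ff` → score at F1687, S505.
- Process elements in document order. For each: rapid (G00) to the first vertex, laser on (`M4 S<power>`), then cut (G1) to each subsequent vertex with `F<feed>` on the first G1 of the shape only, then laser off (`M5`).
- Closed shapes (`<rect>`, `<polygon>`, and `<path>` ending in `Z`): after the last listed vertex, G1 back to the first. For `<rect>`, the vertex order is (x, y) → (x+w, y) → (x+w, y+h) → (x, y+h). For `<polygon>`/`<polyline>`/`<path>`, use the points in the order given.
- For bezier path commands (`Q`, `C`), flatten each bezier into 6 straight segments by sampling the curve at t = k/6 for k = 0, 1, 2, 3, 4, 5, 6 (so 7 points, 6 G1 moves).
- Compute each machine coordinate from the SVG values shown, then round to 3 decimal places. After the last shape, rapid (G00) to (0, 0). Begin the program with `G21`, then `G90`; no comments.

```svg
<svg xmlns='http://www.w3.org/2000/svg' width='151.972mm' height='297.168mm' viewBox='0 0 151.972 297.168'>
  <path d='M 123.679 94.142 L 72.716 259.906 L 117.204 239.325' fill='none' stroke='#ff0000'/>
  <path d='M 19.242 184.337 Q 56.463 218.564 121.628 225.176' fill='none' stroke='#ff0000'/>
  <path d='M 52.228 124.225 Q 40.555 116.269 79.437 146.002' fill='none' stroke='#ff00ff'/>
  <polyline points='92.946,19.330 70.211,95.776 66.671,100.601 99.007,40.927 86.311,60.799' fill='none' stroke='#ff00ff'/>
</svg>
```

1 u = 1 mm; y_m = 297.168 − y.

[1] `<path>` open polyline, #ff0000→engrave S358 F2305: (123.679,203.026) → (72.716,37.262) → (117.204,57.843)

[2] `<path>` quadratic bezier, #ff0000→engrave S358 F2305: (19.242,112.831) → (32.425,102.189) → (47.161,93.081) → (63.449,85.508) → (81.290,79.468) → (100.683,74.963) → (121.628,71.992)

[3] `<path>` quadratic bezier, #ff00ff→score S505 F1687: (52.228,172.943) → (49.741,174.548) → (50.063,174.059) → (53.194,171.477) → (59.133,166.800) → (67.881,160.030) → (79.437,151.166)

[4] `<polyline>` open polyline, #ff00ff→score S505 F1687: (92.946,277.838) → (70.211,201.392) → (66.671,196.567) → (99.007,256.241) → (86.311,236.369)

G21
G90
G00 X123.679 Y203.026
M4 S358
G1 X72.716 Y37.262 F2305
G1 X117.204 Y57.843
M5
G00 X19.242 Y112.831
M4 S358
G1 X32.425 Y102.189 F2305
G1 X47.161 Y93.081
G1 X63.449 Y85.508
G1 X81.290 Y79.468
G1 X100.683 Y74.963
G1 X121.628 Y71.992
M5
G00 X52.228 Y172.943
M4 S505
G1 X49.741 Y174.548 F1687
G1 X50.063 Y174.059
G1 X53.194 Y171.477
G1 X59.133 Y166.800
G1 X67.881 Y160.030
G1 X79.437 Y151.166
M5
G00 X92.946 Y277.838
M4 S505
G1 X70.211 Y201.392 F1687
G1 X66.671 Y196.567
G1 X99.007 Y256.241
G1 X86.311 Y236.369
M5
G00 X0.000 Y0.000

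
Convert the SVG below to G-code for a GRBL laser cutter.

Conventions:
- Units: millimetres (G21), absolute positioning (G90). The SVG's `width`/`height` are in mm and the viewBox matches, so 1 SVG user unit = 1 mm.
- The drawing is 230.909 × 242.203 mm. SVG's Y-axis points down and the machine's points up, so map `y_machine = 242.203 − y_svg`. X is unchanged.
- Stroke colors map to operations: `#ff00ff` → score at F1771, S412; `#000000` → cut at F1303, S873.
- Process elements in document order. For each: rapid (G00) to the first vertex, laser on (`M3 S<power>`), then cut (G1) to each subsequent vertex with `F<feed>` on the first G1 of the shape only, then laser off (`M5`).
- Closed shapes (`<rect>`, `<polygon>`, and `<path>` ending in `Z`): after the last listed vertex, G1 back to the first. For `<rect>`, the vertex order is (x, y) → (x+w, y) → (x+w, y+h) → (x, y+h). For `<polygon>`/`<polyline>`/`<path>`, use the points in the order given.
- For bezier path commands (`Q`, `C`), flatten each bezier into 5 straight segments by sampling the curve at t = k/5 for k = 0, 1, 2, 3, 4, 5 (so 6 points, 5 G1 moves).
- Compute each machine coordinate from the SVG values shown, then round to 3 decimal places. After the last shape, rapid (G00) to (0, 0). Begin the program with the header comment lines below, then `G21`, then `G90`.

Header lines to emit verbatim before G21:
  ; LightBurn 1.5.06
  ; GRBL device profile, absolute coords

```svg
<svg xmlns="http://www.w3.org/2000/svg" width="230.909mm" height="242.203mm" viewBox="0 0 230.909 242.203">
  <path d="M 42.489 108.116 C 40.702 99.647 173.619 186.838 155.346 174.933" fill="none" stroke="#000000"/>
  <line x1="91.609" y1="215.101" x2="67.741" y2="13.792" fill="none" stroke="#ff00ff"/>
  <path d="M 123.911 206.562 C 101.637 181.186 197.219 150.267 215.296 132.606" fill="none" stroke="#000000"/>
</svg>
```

1 u = 1 mm; y_m = 242.203 − y.

[1] `<path>` cubic bezier, #000000→cut S873 F1303: (42.489,134.087) → (55.294,129.247) → (86.705,110.797) → (123.000,88.086) → (150.454,70.460) → (155.346,67.270)

[2] `<line>` line segment, #ff00ff→score S412 F1771: (91.609,27.102) → (67.741,228.411)

[3] `<path>` cubic bezier, #000000→cut S873 F1303: (123.911,35.641) → (123.126,51.381) → (141.250,67.550) → (168.904,83.243) → (196.712,97.560) → (215.296,109.597)

; LightBurn 1.5.06
; GRBL device profile, absolute coords
G21
G90
G00 X42.489 Y134.087
M3 S873
G1 X55.294 Y129.247 F1303
G1 X86.705 Y110.797
G1 X123.000 Y88.086
G1 X150.454 Y70.460
G1 X155.346 Y67.270
M5
G00 X91.609 Y27.102
M3 S412
G1 X67.741 Y228.411 F1771
M5
G00 X123.911 Y35.641
M3 S873
G1 X123.126 Y51.381 F1303
G1 X141.250 Y67.550
G1 X168.904 Y83.243
G1 X196.712 Y97.560
G1 X215.296 Y109.597
M5
G00 X0.000 Y0.000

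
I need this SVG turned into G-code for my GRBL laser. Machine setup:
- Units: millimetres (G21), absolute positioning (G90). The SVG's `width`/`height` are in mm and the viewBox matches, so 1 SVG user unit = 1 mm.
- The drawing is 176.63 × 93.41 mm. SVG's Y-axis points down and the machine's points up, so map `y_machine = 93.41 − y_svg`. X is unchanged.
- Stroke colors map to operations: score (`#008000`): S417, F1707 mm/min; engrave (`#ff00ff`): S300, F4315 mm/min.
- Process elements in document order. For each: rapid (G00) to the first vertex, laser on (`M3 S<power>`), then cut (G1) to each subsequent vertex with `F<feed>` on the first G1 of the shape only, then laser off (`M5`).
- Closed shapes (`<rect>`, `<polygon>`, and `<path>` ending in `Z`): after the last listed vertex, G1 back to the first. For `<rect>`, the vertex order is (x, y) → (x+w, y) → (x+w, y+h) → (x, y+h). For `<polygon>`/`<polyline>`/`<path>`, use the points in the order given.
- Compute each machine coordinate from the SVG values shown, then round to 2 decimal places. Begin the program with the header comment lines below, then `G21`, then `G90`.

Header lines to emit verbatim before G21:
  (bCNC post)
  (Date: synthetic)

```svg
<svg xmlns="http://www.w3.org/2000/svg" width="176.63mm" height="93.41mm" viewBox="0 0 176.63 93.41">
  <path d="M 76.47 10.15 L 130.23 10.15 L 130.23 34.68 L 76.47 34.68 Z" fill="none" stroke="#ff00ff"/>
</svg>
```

1 u = 1 mm; y_m = 93.41 − y.

[1] `<path>` rectangle, #ff00ff→engrave S300 F4315: (76.47,83.26) → (130.23,83.26) → (130.23,58.73) → (76.47,58.73) → (76.47,83.26) (closed)

(bCNC post)
(Date: synthetic)
G21
G90
G00 X76.47 Y83.26
M3 S300
G1 X130.23 Y83.26 F4315
G1 X130.23 Y58.73
G1 X76.47 Y58.73
G1 X76.47 Y83.26
M5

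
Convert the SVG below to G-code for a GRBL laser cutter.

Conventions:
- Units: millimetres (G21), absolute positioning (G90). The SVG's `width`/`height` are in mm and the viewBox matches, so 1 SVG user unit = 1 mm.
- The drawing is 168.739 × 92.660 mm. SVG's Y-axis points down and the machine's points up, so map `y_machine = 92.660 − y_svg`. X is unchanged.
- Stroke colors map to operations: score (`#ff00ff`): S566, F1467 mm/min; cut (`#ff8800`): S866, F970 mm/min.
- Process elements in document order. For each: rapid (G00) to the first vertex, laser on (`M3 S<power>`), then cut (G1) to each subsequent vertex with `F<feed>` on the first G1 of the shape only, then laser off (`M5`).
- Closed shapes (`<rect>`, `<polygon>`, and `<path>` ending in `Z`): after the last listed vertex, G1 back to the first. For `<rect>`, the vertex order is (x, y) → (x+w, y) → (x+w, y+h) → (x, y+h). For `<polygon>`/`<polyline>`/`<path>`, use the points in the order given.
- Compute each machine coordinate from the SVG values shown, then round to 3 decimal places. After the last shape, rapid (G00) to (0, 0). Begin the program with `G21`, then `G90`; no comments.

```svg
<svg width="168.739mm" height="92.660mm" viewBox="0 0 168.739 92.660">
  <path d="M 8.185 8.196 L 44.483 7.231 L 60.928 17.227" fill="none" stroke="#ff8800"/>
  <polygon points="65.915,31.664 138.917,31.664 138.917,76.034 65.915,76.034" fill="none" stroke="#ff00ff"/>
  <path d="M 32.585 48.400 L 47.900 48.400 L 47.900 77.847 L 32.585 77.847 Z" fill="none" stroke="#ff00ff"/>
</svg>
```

viewBox `0 0 168.739 92.660` with mm width/height → 1 unit = 1 mm. Flip: y_m = 92.660 − y_svg.

**Shape 1** — `<path>` open polyline, stroke `#ff8800` → cut (S866, F970). Machine vertices: (8.185,84.464) → (44.483,85.429) → (60.928,75.433). Open path.

**Shape 2** — `<polygon>` rectangle, stroke `#ff00ff` → score (S566, F1467). Machine vertices: (65.915,60.996) → (138.917,60.996) → (138.917,16.626) → (65.915,16.626) → (65.915,60.996). Closed: final G1 returns to the first vertex.

**Shape 3** — `<path>` rectangle, stroke `#ff00ff` → score (S566, F1467). Machine vertices: (32.585,44.260) → (47.900,44.260) → (47.900,14.813) → (32.585,14.813) → (32.585,44.260). Closed: final G1 returns to the first vertex.

G21
G90
G00 X8.185 Y84.464
M3 S866
G1 X44.483 Y85.429 F970
G1 X60.928 Y75.433
M5
G00 X65.915 Y60.996
M3 S566
G1 X138.917 Y60.996 F1467
G1 X138.917 Y16.626
G1 X65.915 Y16.626
G1 X65.915 Y60.996
M5
G00 X32.585 Y44.260
M3 S566
G1 X47.900 Y44.260 F1467
G1 X47.900 Y14.813
G1 X32.585 Y14.813
G1 X32.585 Y44.260
M5
G00 X0.000 Y0.000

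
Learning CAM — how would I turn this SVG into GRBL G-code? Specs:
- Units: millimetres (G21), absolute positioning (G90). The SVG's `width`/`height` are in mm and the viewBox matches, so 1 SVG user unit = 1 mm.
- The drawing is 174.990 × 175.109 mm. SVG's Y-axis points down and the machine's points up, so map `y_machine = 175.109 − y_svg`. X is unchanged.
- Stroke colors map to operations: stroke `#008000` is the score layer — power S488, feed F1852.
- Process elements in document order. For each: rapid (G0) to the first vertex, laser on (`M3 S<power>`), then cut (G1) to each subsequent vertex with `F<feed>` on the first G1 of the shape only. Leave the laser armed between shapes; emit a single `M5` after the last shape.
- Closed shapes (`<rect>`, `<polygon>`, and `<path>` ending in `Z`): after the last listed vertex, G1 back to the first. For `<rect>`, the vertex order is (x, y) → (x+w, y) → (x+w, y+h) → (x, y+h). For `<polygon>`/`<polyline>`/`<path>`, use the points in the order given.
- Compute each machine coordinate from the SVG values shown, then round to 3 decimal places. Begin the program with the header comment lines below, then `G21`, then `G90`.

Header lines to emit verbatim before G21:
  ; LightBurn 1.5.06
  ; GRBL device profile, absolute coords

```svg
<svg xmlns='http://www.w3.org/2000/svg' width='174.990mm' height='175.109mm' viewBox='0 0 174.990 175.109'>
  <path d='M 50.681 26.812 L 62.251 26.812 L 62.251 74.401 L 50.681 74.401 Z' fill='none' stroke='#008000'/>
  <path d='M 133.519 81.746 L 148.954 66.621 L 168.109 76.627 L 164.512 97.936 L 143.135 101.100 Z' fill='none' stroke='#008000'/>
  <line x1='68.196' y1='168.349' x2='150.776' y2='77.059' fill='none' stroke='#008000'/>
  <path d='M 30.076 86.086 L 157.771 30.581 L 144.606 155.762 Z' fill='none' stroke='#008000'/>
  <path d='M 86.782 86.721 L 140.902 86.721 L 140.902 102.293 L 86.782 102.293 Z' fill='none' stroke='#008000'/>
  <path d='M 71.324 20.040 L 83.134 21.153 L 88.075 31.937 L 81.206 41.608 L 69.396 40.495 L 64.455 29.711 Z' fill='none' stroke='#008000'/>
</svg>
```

; LightBurn 1.5.06
; GRBL device profile, absolute coords
G21
G90
G0 X50.681 Y148.297
M3 S488
G1 X62.251 Y148.297 F1852
G1 X62.251 Y100.708
G1 X50.681 Y100.708
G1 X50.681 Y148.297
G0 X133.519 Y93.363
M3 S488
G1 X148.954 Y108.488 F1852
G1 X168.109 Y98.482
G1 X164.512 Y77.173
G1 X143.135 Y74.009
G1 X133.519 Y93.363
G0 X68.196 Y6.760
M3 S488
G1 X150.776 Y98.050 F1852
G0 X30.076 Y89.023
M3 S488
G1 X157.771 Y144.528 F1852
G1 X144.606 Y19.347
G1 X30.076 Y89.023
G0 X86.782 Y88.388
M3 S488
G1 X140.902 Y88.388 F1852
G1 X140.902 Y72.816
G1 X86.782 Y72.816
G1 X86.782 Y88.388
G0 X71.324 Y155.069
M3 S488
G1 X83.134 Y153.956 F1852
G1 X88.075 Y143.172
G1 X81.206 Y133.501
G1 X69.396 Y134.614
G1 X64.455 Y145.398
G1 X71.324 Y155.069
M5

Since the viewBox matches the mm dimensions, user units are millimetres directly. The only transform is the Y-flip y_m = 175.109 − y_svg.

Shape 1 is a rectangle drawn with `<path>`. Its stroke #008000 means score at S488, F1852. After flipping Y the toolpath is (50.681,148.297) → (62.251,148.297) → (62.251,100.708) → (50.681,100.708) → (50.681,148.297), returning to the start.

Shape 2 is a regular polygon drawn with `<path>`. Its stroke #008000 means score at S488, F1852. After flipping Y the toolpath is (133.519,93.363) → (148.954,108.488) → (168.109,98.482) → (164.512,77.173) → (143.135,74.009) → (133.519,93.363), returning to the start.

Shape 3 is a line segment drawn with `<line>`. Its stroke #008000 means score at S488, F1852. After flipping Y the toolpath is (68.196,6.760) → (150.776,98.050).

Shape 4 is a closed polygon drawn with `<path>`. Its stroke #008000 means score at S488, F1852. After flipping Y the toolpath is (30.076,89.023) → (157.771,144.528) → (144.606,19.347) → (30.076,89.023), returning to the start.

Shape 5 is a rectangle drawn with `<path>`. Its stroke #008000 means score at S488, F1852. After flipping Y the toolpath is (86.782,88.388) → (140.902,88.388) → (140.902,72.816) → (86.782,72.816) → (86.782,88.388), returning to the start.

Shape 6 is a regular polygon drawn with `<path>`. Its stroke #008000 means score at S488, F1852. After flipping Y the toolpath is (71.324,155.069) → (83.134,153.956) → (88.075,143.172) → (81.206,133.501) → (69.396,134.614) → (64.455,145.398) → (71.324,155.069), returning to the start.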